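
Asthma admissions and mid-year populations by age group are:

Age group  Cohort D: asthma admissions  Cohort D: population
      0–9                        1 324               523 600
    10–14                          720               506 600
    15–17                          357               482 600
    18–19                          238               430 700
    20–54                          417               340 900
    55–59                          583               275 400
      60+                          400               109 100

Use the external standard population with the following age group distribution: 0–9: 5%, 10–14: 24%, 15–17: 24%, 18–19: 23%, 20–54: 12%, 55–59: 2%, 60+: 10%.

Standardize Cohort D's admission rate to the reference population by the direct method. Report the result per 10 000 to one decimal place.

13.3

Age-specific rates per 10 000 for Cohort D: 25.29, 14.21, 7.40, 5.53, 12.23, 21.17, 36.66.
Standard weights: 0.05, 0.24, 0.24, 0.23, 0.12, 0.02, 0.10.
Standardized rate: 0.0500×25.29 + 0.2400×14.21 + 0.2400×7.40 + 0.2300×5.53 + 0.1200×12.23 + 0.0200×21.17 + 0.1000×36.66 = 13.2793 per 10 000.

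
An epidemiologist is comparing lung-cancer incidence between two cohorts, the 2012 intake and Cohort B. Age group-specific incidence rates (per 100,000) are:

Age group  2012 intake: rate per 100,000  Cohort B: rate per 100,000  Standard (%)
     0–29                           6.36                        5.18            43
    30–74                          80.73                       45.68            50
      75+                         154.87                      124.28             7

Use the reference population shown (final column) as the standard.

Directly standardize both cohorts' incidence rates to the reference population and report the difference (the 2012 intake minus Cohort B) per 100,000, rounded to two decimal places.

Standard weights: 0.43, 0.50, 0.07.
The 2012 intake: 0.4300×6.36 + 0.5000×80.73 + 0.0700×154.87 = 53.9407 per 100,000.
Cohort B: 0.4300×5.18 + 0.5000×45.68 + 0.0700×124.28 = 33.7670 per 100,000.
Difference = 53.9407 − 33.7670 = 20.1737.

20.17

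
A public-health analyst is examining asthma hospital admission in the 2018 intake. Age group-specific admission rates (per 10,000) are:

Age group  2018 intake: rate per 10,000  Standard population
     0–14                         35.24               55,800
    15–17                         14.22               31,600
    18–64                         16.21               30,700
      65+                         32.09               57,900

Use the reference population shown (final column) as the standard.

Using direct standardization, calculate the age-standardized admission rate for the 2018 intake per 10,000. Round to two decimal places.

27.11

Standard total = 176,000; weights = 0.3170, 0.1795, 0.1744, 0.3290.
Standardized rate: 0.3170×35.24 + 0.1795×14.22 + 0.1744×16.21 + 0.3290×32.09 = 27.1102 per 10,000.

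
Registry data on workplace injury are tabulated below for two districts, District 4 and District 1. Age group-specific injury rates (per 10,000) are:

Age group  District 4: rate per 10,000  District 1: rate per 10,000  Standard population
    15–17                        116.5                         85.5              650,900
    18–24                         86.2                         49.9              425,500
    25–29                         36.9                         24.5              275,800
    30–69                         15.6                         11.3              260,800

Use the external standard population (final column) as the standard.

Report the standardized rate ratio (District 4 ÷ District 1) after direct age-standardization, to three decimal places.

1.464

Standard total = 1,613,000; weights = 0.4035, 0.2638, 0.1710, 0.1617.
District 4: 0.4035×116.5 + 0.2638×86.2 + 0.1710×36.9 + 0.1617×15.6 = 78.5824 per 10,000.
District 1: 0.4035×85.5 + 0.2638×49.9 + 0.1710×24.5 + 0.1617×11.3 = 53.6817 per 10,000.
Ratio = 78.5824 ÷ 53.6817 = 1.46386.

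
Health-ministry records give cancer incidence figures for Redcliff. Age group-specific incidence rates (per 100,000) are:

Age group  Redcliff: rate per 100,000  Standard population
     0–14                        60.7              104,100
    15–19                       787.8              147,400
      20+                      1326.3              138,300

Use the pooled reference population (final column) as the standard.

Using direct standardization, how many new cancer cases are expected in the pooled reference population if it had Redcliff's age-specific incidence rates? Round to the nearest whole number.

Expected new cancer cases = Σ (standard pop × age-specific rate ÷ 100,000)
= 104,100×60.7/100,000 + 147,400×787.8/100,000 + 138,300×1326.3/100,000
= 63.19 + 1161.22 + 1834.27 = 3058.68.

3059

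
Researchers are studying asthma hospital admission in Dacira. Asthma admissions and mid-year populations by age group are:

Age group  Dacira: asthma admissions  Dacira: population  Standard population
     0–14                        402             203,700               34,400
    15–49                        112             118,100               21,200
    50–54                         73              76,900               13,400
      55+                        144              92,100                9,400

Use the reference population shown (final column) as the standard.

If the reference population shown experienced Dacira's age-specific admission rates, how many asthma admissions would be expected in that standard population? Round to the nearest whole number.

115

Age-specific rates per 10,000 for Dacira: 19.73, 9.48, 9.49, 15.64.
Expected asthma admissions = Σ (standard pop × age-specific rate ÷ 10,000)
= 34,400×19.73/10,000 + 21,200×9.48/10,000 + 13,400×9.49/10,000 + 9,400×15.64/10,000
= 67.89 + 20.10 + 12.72 + 14.70 = 115.41.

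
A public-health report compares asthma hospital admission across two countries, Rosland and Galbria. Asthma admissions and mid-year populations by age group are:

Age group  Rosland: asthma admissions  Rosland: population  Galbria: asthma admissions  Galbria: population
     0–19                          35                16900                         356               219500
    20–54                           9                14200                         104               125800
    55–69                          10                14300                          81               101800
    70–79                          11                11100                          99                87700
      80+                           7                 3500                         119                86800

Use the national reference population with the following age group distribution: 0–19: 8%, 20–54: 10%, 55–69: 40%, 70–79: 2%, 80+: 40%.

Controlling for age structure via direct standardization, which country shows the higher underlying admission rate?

Age-specific rates per 10000 for Rosland: 20.71, 6.34, 6.99, 9.91, 20.00.
For Galbria: 16.22, 8.27, 7.96, 11.29, 13.71.
Standard weights: 0.08, 0.10, 0.40, 0.02, 0.40.
Rosland: 0.0800×20.71 + 0.1000×6.34 + 0.4000×6.99 + 0.0200×9.91 + 0.4000×20.00 = 13.2860 per 10000.
Galbria: 0.0800×16.22 + 0.1000×8.27 + 0.4000×7.96 + 0.0200×11.29 + 0.4000×13.71 = 11.0166 per 10000.
The crude rates (12.00 vs 12.21) would put Galbria higher, but that reflects its age composition; once standardized to a common age structure, Rosland has the higher underlying rate.

Rosland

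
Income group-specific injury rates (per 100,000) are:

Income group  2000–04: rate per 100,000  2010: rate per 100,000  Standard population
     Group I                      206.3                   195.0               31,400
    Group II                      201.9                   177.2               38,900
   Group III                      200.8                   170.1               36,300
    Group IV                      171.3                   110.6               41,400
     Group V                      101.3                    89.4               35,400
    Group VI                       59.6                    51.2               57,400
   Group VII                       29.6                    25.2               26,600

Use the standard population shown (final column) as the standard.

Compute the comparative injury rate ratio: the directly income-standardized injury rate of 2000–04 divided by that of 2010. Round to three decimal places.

Standard total = 267,400; weights = 0.1174, 0.1455, 0.1358, 0.1548, 0.1324, 0.2147, 0.0995.
2000–04: 0.1174×206.3 + 0.1455×201.9 + 0.1358×200.8 + 0.1548×171.3 + 0.1324×101.3 + 0.2147×59.6 + 0.0995×29.6 = 136.5258 per 100,000.
2010: 0.1174×195.0 + 0.1455×177.2 + 0.1358×170.1 + 0.1548×110.6 + 0.1324×89.4 + 0.2147×51.2 + 0.0995×25.2 = 114.2240 per 100,000.
Ratio = 136.5258 ÷ 114.2240 = 1.19525.

1.195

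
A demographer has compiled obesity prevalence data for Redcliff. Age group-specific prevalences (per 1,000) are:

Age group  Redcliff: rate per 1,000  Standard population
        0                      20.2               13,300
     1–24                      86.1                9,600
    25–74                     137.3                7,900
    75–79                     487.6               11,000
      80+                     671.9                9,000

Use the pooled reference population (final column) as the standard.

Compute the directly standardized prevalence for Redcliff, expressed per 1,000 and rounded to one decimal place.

Standard total = 50,800; weights = 0.2618, 0.1890, 0.1555, 0.2165, 0.1772.
Standardized rate: 0.2618×20.2 + 0.1890×86.1 + 0.1555×137.3 + 0.2165×487.6 + 0.1772×671.9 = 267.5313 per 1,000.

267.5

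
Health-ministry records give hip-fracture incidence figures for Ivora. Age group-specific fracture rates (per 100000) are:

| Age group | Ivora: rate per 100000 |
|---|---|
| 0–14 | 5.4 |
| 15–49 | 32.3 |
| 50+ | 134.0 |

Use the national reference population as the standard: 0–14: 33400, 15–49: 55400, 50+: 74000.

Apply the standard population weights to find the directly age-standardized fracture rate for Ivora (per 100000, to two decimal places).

73.01

Standard total = 162800; weights = 0.2052, 0.3403, 0.4545.
Standardized rate: 0.2052×5.4 + 0.3403×32.3 + 0.4545×134.0 = 73.0085 per 100000.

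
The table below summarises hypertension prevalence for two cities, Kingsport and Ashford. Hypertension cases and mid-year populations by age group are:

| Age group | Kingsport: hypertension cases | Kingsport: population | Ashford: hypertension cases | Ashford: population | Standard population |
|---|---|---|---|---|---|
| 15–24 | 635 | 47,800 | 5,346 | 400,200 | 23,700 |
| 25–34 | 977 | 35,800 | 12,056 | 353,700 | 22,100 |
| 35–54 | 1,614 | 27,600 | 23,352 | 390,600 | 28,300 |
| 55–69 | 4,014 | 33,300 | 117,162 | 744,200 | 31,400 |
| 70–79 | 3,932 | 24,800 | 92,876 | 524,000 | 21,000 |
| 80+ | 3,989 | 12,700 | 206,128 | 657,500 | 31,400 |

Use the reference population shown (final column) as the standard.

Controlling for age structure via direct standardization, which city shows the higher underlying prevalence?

Ashford

Age-specific rates per 1,000 for Kingsport: 13.285, 27.291, 58.478, 120.541, 158.548, 314.094.
For Ashford: 13.358, 34.085, 59.785, 157.433, 177.244, 313.503.
Standard total = 157,900; weights = 0.1501, 0.1400, 0.1792, 0.1989, 0.1330, 0.1989.
Kingsport: 0.1501×13.285 + 0.1400×27.291 + 0.1792×58.478 + 0.1989×120.541 + 0.1330×158.548 + 0.1989×314.094 = 123.8122 per 1,000.
Ashford: 0.1501×13.358 + 0.1400×34.085 + 0.1792×59.785 + 0.1989×157.433 + 0.1330×177.244 + 0.1989×313.503 = 134.7139 per 1,000.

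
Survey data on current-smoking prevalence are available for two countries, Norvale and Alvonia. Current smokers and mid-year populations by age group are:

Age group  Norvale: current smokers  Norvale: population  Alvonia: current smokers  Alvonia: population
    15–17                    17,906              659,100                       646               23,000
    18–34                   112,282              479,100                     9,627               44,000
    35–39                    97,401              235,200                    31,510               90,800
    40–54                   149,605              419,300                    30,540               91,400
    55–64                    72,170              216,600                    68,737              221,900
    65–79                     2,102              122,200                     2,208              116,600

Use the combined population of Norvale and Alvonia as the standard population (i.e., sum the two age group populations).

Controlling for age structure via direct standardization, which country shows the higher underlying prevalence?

Norvale

Age-specific rates per 1,000 for Norvale: 27.167, 234.360, 414.120, 356.797, 333.195, 17.201.
For Alvonia: 28.087, 218.795, 347.026, 334.136, 309.766, 18.937.
Combined standard total = 2,719,200; weights = 0.2508, 0.1924, 0.1199, 0.1878, 0.1613, 0.0878.
Norvale: 0.2508×27.167 + 0.1924×234.360 + 0.1199×414.120 + 0.1878×356.797 + 0.1613×333.195 + 0.0878×17.201 = 223.8003 per 1,000.
Alvonia: 0.2508×28.087 + 0.1924×218.795 + 0.1199×347.026 + 0.1878×334.136 + 0.1613×309.766 + 0.0878×18.937 = 205.1111 per 1,000.
The crude rates (211.81 vs 243.78) would put Alvonia higher, but that reflects its age composition; once standardized to a common age structure, Norvale has the higher underlying rate.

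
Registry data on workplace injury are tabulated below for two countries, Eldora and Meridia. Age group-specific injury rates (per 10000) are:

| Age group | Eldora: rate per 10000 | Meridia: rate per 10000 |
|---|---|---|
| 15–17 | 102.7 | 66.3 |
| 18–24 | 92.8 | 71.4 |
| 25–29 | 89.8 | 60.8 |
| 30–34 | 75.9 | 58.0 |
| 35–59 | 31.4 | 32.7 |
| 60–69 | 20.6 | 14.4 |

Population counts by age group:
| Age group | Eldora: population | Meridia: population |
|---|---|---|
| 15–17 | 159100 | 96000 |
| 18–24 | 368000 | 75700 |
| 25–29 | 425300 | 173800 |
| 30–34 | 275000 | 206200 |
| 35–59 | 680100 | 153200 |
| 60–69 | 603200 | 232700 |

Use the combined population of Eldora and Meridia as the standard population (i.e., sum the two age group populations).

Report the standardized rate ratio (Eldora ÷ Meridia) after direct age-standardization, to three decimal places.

Combined standard total = 3448300; weights = 0.0740, 0.1287, 0.1737, 0.1395, 0.2417, 0.2424.
Eldora: 0.0740×102.7 + 0.1287×92.8 + 0.1737×89.8 + 0.1395×75.9 + 0.2417×31.4 + 0.2424×20.6 = 58.3132 per 10000.
Meridia: 0.0740×66.3 + 0.1287×71.4 + 0.1737×60.8 + 0.1395×58.0 + 0.2417×32.7 + 0.2424×14.4 = 44.1418 per 10000.
Ratio = 58.3132 ÷ 44.1418 = 1.32104.

1.321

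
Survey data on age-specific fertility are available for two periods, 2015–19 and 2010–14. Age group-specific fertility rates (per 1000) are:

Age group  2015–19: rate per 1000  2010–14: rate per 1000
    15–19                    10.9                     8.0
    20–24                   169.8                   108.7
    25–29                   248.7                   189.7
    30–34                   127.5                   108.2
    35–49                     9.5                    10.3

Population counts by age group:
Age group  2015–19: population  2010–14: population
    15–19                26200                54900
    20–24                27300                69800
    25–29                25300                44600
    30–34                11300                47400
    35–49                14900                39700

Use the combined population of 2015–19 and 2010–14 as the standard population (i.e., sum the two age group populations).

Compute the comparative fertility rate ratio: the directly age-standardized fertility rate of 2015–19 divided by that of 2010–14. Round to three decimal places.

Combined standard total = 361400; weights = 0.2244, 0.2687, 0.1934, 0.1624, 0.1511.
2015–19: 0.2244×10.9 + 0.2687×169.8 + 0.1934×248.7 + 0.1624×127.5 + 0.1511×9.5 = 118.3139 per 1000.
2010–14: 0.2244×8.0 + 0.2687×108.7 + 0.1934×189.7 + 0.1624×108.2 + 0.1511×10.3 = 86.8216 per 1000.
Ratio = 118.3139 ÷ 86.8216 = 1.36272.

1.363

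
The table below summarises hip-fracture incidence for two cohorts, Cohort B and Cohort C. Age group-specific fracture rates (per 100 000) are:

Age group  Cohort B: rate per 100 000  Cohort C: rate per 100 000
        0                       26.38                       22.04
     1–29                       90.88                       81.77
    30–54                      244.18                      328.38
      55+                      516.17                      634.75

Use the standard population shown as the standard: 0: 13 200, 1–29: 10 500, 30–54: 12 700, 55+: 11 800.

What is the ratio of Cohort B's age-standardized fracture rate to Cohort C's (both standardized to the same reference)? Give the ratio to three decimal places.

Standard total = 48 200; weights = 0.2739, 0.2178, 0.2635, 0.2448.
Cohort B: 0.2739×26.38 + 0.2178×90.88 + 0.2635×244.18 + 0.2448×516.17 = 217.7251 per 100 000.
Cohort C: 0.2739×22.04 + 0.2178×81.77 + 0.2635×328.38 + 0.2448×634.75 = 265.7674 per 100 000.
Ratio = 217.7251 ÷ 265.7674 = 0.81923.

0.819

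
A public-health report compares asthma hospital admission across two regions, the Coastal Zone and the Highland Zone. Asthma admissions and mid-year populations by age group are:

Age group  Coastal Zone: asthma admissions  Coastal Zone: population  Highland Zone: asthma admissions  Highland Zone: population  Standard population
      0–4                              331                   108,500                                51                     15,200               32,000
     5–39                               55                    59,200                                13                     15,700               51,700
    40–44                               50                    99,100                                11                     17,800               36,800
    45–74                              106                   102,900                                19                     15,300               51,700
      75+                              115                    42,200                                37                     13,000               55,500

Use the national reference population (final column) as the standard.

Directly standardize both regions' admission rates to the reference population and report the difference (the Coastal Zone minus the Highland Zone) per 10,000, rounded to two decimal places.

Age-specific rates per 10,000 for the Coastal Zone: 30.51, 9.29, 5.05, 10.30, 27.25.
For the Highland Zone: 33.55, 8.28, 6.18, 12.42, 28.46.
Standard total = 227,700; weights = 0.1405, 0.2271, 0.1616, 0.2271, 0.2437.
The Coastal Zone: 0.1405×30.51 + 0.2271×9.29 + 0.1616×5.05 + 0.2271×10.30 + 0.2437×27.25 = 16.1934 per 10,000.
The Highland Zone: 0.1405×33.55 + 0.2271×8.28 + 0.1616×6.18 + 0.2271×12.42 + 0.2437×28.46 = 17.3510 per 10,000.
Difference = 16.1934 − 17.3510 = -1.1577.

-1.16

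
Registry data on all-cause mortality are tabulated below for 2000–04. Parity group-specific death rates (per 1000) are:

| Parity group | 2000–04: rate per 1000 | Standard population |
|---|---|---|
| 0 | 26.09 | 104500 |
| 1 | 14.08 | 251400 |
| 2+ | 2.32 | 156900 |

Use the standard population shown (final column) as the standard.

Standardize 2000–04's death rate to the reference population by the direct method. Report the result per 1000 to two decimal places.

12.93

Standard total = 512800; weights = 0.2038, 0.4902, 0.3060.
Standardized rate: 0.2038×26.09 + 0.4902×14.08 + 0.3060×2.32 = 12.9293 per 1000.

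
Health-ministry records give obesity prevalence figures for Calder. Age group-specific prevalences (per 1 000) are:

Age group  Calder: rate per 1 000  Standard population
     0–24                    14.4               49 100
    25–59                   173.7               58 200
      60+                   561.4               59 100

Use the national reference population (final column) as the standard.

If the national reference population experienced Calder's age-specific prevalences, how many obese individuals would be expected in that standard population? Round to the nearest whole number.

Expected obese individuals = Σ (standard pop × age-specific rate ÷ 1 000)
= 49 100×14.4/1 000 + 58 200×173.7/1 000 + 59 100×561.4/1 000
= 707.04 + 10109.34 + 33178.74 = 43995.12.

43995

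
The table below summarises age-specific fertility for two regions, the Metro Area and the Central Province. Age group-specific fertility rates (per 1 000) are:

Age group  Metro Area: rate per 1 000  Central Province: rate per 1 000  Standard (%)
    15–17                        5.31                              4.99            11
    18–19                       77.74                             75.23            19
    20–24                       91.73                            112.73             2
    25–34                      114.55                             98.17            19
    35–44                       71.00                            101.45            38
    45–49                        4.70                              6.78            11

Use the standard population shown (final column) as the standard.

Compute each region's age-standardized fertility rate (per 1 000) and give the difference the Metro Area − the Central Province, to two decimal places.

-8.60

Standard weights: 0.11, 0.19, 0.02, 0.19, 0.38, 0.11.
The Metro Area: 0.1100×5.31 + 0.1900×77.74 + 0.0200×91.73 + 0.1900×114.55 + 0.3800×71.00 + 0.1100×4.70 = 66.4508 per 1 000.
The Central Province: 0.1100×4.99 + 0.1900×75.23 + 0.0200×112.73 + 0.1900×98.17 + 0.3800×101.45 + 0.1100×6.78 = 75.0463 per 1 000.
Difference = 66.4508 − 75.0463 = -8.5955.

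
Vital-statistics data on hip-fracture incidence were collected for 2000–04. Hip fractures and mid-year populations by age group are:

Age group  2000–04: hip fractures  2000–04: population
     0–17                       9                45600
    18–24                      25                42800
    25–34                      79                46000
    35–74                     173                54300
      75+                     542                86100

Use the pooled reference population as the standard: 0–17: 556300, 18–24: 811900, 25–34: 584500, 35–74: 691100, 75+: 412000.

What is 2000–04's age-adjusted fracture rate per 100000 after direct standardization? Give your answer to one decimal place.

208.9

Age-specific rates per 100000 for 2000–04: 19.74, 58.41, 171.74, 318.60, 629.50.
Standard total = 3055800; weights = 0.1820, 0.2657, 0.1913, 0.2262, 0.1348.
Standardized rate: 0.1820×19.74 + 0.2657×58.41 + 0.1913×171.74 + 0.2262×318.60 + 0.1348×629.50 = 208.8894 per 100000.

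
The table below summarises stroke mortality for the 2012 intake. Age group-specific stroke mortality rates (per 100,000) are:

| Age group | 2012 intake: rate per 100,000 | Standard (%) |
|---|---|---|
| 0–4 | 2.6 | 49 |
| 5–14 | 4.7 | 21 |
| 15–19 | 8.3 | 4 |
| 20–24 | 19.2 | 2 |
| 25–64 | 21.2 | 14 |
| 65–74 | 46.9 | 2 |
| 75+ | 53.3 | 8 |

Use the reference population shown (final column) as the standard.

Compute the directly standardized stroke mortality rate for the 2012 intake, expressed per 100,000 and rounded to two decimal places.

Standard weights: 0.49, 0.21, 0.04, 0.02, 0.14, 0.02, 0.08.
Standardized rate: 0.4900×2.6 + 0.2100×4.7 + 0.0400×8.3 + 0.0200×19.2 + 0.1400×21.2 + 0.0200×46.9 + 0.0800×53.3 = 11.1470 per 100,000.

11.15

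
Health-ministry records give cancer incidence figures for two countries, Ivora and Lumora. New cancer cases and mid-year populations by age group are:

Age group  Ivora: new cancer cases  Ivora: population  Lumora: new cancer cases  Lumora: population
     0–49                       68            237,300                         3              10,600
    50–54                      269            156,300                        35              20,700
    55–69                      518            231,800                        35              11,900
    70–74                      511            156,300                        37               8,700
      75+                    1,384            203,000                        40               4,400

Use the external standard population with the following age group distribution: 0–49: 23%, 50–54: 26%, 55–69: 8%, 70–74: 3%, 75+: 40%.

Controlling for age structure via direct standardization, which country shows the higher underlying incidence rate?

Lumora

Age-specific rates per 100,000 for Ivora: 28.66, 172.10, 223.47, 326.94, 681.77.
For Lumora: 28.30, 169.08, 294.12, 425.29, 909.09.
Standard weights: 0.23, 0.26, 0.08, 0.03, 0.40.
Ivora: 0.2300×28.66 + 0.2600×172.10 + 0.0800×223.47 + 0.0300×326.94 + 0.4000×681.77 = 351.7330 per 100,000.
Lumora: 0.2300×28.30 + 0.2600×169.08 + 0.0800×294.12 + 0.0300×425.29 + 0.4000×909.09 = 450.3952 per 100,000.
The crude rates (279.27 vs 266.43) would put Ivora higher, but that reflects its age composition; once standardized to a common age structure, Lumora has the higher underlying rate.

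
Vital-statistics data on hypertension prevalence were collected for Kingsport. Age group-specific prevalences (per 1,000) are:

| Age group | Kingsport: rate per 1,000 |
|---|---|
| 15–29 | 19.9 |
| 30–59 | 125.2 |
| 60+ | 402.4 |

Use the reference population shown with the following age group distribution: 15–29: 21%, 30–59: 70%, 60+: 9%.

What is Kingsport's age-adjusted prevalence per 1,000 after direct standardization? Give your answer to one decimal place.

Standard weights: 0.21, 0.70, 0.09.
Standardized rate: 0.2100×19.9 + 0.7000×125.2 + 0.0900×402.4 = 128.0350 per 1,000.

128.0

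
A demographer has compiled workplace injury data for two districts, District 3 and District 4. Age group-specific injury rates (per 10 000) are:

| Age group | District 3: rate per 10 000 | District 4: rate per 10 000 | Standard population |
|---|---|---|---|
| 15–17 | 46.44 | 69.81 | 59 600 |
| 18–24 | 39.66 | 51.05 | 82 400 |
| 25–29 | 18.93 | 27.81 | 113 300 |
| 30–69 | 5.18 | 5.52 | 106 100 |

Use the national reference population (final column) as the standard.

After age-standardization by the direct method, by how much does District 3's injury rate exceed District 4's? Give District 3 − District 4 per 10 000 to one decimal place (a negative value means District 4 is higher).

-9.3

Standard total = 361 400; weights = 0.1649, 0.2280, 0.3135, 0.2936.
District 3: 0.1649×46.44 + 0.2280×39.66 + 0.3135×18.93 + 0.2936×5.18 = 24.1565 per 10 000.
District 4: 0.1649×69.81 + 0.2280×51.05 + 0.3135×27.81 + 0.2936×5.52 = 33.4913 per 10 000.
Difference = 24.1565 − 33.4913 = -9.3347.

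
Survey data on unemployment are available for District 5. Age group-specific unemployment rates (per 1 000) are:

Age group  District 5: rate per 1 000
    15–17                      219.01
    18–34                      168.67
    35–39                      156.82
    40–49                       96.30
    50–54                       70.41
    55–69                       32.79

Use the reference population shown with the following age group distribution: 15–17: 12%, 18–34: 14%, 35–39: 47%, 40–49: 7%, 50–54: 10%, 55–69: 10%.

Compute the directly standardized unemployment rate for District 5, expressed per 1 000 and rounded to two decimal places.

Standard weights: 0.12, 0.14, 0.47, 0.07, 0.10, 0.10.
Standardized rate: 0.1200×219.01 + 0.1400×168.67 + 0.4700×156.82 + 0.0700×96.30 + 0.1000×70.41 + 0.1000×32.79 = 140.6614 per 1 000.

140.66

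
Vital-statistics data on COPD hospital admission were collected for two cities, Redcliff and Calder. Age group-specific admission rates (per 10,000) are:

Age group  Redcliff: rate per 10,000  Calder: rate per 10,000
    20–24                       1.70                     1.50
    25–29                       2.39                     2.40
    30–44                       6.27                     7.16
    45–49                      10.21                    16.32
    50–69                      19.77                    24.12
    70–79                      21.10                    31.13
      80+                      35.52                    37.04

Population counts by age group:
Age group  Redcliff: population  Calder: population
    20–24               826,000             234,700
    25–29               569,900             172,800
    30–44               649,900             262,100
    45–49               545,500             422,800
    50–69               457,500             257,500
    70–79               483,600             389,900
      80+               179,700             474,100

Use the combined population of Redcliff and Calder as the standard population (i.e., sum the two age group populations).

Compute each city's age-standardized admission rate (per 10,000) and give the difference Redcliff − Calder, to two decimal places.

Combined standard total = 5,926,000; weights = 0.1790, 0.1253, 0.1539, 0.1634, 0.1207, 0.1474, 0.1103.
Redcliff: 0.1790×1.70 + 0.1253×2.39 + 0.1539×6.27 + 0.1634×10.21 + 0.1207×19.77 + 0.1474×21.10 + 0.1103×35.52 = 12.6514 per 10,000.
Calder: 0.1790×1.50 + 0.1253×2.40 + 0.1539×7.16 + 0.1634×16.32 + 0.1207×24.12 + 0.1474×31.13 + 0.1103×37.04 = 15.9232 per 10,000.
Difference = 12.6514 − 15.9232 = -3.2718.

-3.27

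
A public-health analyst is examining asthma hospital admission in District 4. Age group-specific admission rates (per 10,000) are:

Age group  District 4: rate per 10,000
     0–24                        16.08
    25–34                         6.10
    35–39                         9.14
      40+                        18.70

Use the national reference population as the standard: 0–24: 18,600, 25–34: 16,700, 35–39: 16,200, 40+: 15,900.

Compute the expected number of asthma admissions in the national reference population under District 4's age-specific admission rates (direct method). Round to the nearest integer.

85

Expected asthma admissions = Σ (standard pop × age-specific rate ÷ 10,000)
= 18,600×16.08/10,000 + 16,700×6.10/10,000 + 16,200×9.14/10,000 + 15,900×18.70/10,000
= 29.91 + 10.19 + 14.81 + 29.73 = 84.64.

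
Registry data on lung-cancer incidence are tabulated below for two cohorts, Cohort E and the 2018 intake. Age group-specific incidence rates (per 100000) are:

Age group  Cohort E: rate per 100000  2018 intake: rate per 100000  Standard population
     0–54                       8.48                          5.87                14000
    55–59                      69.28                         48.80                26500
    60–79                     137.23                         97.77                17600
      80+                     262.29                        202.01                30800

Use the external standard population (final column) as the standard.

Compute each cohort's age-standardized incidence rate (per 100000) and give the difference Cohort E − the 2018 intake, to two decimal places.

Standard total = 88900; weights = 0.1575, 0.2981, 0.1980, 0.3465.
Cohort E: 0.1575×8.48 + 0.2981×69.28 + 0.1980×137.23 + 0.3465×262.29 = 140.0272 per 100000.
The 2018 intake: 0.1575×5.87 + 0.2981×48.80 + 0.1980×97.77 + 0.3465×202.01 = 104.8148 per 100000.
Difference = 140.0272 − 104.8148 = 35.2124.

35.21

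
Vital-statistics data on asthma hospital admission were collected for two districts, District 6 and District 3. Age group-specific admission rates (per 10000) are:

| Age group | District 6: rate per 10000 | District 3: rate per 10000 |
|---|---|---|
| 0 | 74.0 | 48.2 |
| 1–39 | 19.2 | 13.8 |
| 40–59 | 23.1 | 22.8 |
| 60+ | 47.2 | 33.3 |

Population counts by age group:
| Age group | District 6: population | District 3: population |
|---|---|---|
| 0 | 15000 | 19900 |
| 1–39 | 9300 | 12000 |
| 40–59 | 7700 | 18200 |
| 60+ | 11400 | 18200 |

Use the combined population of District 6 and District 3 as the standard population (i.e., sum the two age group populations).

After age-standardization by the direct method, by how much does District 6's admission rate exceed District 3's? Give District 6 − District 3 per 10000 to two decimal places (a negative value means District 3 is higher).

12.84

Combined standard total = 111700; weights = 0.3124, 0.1907, 0.2319, 0.2650.
District 6: 0.3124×74.0 + 0.1907×19.2 + 0.2319×23.1 + 0.2650×47.2 = 44.6461 per 10000.
District 3: 0.3124×48.2 + 0.1907×13.8 + 0.2319×22.8 + 0.2650×33.3 = 31.8023 per 10000.
Difference = 44.6461 − 31.8023 = 12.8438.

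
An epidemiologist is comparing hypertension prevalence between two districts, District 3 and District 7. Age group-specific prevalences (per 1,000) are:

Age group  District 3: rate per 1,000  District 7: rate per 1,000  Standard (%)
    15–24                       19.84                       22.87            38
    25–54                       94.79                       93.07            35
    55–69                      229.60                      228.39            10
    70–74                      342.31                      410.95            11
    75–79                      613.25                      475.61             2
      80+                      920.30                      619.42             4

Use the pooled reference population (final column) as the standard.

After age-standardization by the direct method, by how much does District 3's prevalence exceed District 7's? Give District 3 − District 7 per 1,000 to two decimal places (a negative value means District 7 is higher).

6.81

Standard weights: 0.38, 0.35, 0.10, 0.11, 0.02, 0.04.
District 3: 0.3800×19.84 + 0.3500×94.79 + 0.1000×229.60 + 0.1100×342.31 + 0.0200×613.25 + 0.0400×920.30 = 150.4068 per 1,000.
District 7: 0.3800×22.87 + 0.3500×93.07 + 0.1000×228.39 + 0.1100×410.95 + 0.0200×475.61 + 0.0400×619.42 = 143.5976 per 1,000.
Difference = 150.4068 − 143.5976 = 6.8092.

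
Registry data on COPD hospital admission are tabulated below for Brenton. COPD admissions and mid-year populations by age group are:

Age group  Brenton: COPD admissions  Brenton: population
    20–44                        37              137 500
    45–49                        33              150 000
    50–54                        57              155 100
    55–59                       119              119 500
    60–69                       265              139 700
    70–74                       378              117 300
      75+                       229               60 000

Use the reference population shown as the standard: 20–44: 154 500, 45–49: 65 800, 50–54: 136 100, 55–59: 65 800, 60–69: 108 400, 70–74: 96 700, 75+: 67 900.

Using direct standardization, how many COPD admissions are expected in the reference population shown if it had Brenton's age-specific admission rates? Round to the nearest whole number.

Age-specific rates per 10 000 for Brenton: 2.69, 2.20, 3.68, 9.96, 18.97, 32.23, 38.17.
Expected COPD admissions = Σ (standard pop × age-specific rate ÷ 10 000)
= 154 500×2.69/10 000 + 65 800×2.20/10 000 + 136 100×3.68/10 000 + 65 800×9.96/10 000 + 108 400×18.97/10 000 + 96 700×32.23/10 000 + 67 900×38.17/10 000
= 41.57 + 14.48 + 50.02 + 65.52 + 205.63 + 311.62 + 259.15 = 947.99.

948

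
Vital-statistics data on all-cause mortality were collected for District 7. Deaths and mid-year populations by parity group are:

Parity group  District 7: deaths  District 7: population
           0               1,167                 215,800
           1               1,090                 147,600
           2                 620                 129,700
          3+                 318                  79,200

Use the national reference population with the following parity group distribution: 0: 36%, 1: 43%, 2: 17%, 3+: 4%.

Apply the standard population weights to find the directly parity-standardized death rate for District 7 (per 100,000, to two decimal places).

Parity-specific rates per 100,000 for District 7: 540.78, 738.48, 478.03, 401.52.
Standard weights: 0.36, 0.43, 0.17, 0.04.
Standardized rate: 0.3600×540.78 + 0.4300×738.48 + 0.1700×478.03 + 0.0400×401.52 = 609.5527 per 100,000.

609.55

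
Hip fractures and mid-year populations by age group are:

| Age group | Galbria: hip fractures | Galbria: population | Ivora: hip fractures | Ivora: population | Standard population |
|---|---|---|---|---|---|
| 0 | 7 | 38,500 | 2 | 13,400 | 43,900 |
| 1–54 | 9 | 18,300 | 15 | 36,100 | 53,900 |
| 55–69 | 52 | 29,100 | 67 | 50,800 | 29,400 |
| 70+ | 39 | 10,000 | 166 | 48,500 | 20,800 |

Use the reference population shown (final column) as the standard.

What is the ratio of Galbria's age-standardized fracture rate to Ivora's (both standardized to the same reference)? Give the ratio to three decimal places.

1.210

Age-specific rates per 100,000 for Galbria: 18.18, 49.18, 178.69, 390.00.
For Ivora: 14.93, 41.55, 131.89, 342.27.
Standard total = 148,000; weights = 0.2966, 0.3642, 0.1986, 0.1405.
Galbria: 0.2966×18.18 + 0.3642×49.18 + 0.1986×178.69 + 0.1405×390.00 = 113.6122 per 100,000.
Ivora: 0.2966×14.93 + 0.3642×41.55 + 0.1986×131.89 + 0.1405×342.27 = 93.8620 per 100,000.
Ratio = 113.6122 ÷ 93.8620 = 1.21042.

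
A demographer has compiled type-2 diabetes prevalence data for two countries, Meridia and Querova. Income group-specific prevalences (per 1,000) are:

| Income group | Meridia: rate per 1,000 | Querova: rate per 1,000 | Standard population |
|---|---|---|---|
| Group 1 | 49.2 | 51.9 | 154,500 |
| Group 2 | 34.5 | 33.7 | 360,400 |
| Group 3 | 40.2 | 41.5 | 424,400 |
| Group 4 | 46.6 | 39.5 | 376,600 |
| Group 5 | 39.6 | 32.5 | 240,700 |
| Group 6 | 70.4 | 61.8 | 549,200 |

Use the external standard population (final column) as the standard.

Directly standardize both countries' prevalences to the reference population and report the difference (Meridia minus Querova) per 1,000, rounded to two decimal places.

4.00

Standard total = 2,105,800; weights = 0.0734, 0.1711, 0.2015, 0.1788, 0.1143, 0.2608.
Meridia: 0.0734×49.2 + 0.1711×34.5 + 0.2015×40.2 + 0.1788×46.6 + 0.1143×39.6 + 0.2608×70.4 = 48.8370 per 1,000.
Querova: 0.0734×51.9 + 0.1711×33.7 + 0.2015×41.5 + 0.1788×39.5 + 0.1143×32.5 + 0.2608×61.8 = 44.8360 per 1,000.
Difference = 48.8370 − 44.8360 = 4.0010.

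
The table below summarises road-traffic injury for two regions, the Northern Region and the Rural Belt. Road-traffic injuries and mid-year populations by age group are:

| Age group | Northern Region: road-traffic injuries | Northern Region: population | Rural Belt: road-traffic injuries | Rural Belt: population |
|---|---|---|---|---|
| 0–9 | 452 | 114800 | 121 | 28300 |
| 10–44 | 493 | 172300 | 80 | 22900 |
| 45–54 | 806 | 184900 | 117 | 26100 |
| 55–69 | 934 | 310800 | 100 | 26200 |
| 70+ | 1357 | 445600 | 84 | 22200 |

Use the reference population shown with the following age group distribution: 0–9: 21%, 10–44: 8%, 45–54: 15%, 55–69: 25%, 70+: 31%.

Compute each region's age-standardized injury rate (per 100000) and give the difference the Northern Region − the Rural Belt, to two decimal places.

-57.20

Age-specific rates per 100000 for the Northern Region: 393.73, 286.13, 435.91, 300.51, 304.53.
For the Rural Belt: 427.56, 349.34, 448.28, 381.68, 378.38.
Standard weights: 0.21, 0.08, 0.15, 0.25, 0.31.
The Northern Region: 0.2100×393.73 + 0.0800×286.13 + 0.1500×435.91 + 0.2500×300.51 + 0.3100×304.53 = 340.4939 per 100000.
The Rural Belt: 0.2100×427.56 + 0.0800×349.34 + 0.1500×448.28 + 0.2500×381.68 + 0.3100×378.38 = 397.6941 per 100000.
Difference = 340.4939 − 397.6941 = -57.2002.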